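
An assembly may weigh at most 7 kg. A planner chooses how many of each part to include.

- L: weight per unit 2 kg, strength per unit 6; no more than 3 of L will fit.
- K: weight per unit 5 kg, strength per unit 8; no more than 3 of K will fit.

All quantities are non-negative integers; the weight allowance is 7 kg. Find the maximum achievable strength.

18

L has the best ratio (6/2); taking only L gives at most 3×6 = 18 (stopped by the weight limit).
Optimal: 3×L: weight 6 ≤ 7, strength 3·6 = 18.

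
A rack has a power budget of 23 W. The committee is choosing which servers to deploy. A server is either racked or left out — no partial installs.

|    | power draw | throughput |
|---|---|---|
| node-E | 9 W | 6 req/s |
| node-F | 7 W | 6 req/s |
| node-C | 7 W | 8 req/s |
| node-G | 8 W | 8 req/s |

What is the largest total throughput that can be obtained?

This is a 0-1 knapsack instance.
node-E + node-F + node-C: power draw 9 + 7 + 7 = 23 ≤ 23, throughput 6 + 6 + 8 = 20.
node-C + node-G: power draw 7 + 8 = 15 ≤ 23, throughput 8 + 8 = 16.
node-F + node-C + node-G: power draw 7 + 7 + 8 = 22 ≤ 23, throughput 6 + 8 + 8 = 22.
Best is node-F, node-C, and node-G with total throughput 22.

22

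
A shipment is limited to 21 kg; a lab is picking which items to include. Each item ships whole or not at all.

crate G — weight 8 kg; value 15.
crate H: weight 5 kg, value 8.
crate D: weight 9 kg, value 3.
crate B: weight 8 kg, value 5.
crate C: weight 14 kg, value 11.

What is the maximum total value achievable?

Allowing fractional choices, the relaxed optimum would be about 29.3, but items are indivisible.
crate G + crate H: weight 8 + 5 = 13 ≤ 21, value 15 + 8 = 23.
crate G + crate H + crate B: weight 8 + 5 + 8 = 21 ≤ 21, value 15 + 8 + 5 = 28.
Best is crate G, crate H, and crate B with total value 28.

28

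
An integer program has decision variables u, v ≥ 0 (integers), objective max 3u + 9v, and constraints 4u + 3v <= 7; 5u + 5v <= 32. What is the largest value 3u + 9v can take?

(u,v)=(0,2): 4·0+3·2=6≤7, 5·0+5·2=10≤32, objective 18.
(u,v)=(1,1): 4·1+3·1=7≤7, 5·1+5·1=10≤32, objective 12.
(u,v)=(0,1): 4·0+3·1=3≤7, 5·0+5·1=5≤32, objective 9.
The best lattice point is (0,2), giving 18.

18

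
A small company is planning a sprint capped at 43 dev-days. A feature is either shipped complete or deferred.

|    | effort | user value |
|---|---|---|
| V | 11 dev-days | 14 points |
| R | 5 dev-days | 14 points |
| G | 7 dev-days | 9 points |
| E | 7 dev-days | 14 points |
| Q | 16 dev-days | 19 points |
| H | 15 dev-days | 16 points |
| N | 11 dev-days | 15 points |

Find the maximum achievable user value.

66

Take V, R, G, E, and N: effort 11 + 5 + 7 + 7 + 11 = 41 ≤ 43, user value 14 + 14 + 9 + 14 + 15 = 66.
No other feasible combination does better.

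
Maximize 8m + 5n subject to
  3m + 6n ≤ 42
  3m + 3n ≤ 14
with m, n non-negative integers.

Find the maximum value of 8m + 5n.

32

Relaxing integrality, the LP optimum is 37.33 at (m,n) = (4.67, 0), which is not an integer point.
(m,n)=(4,0): 3·4+6·0=12≤42, 3·4+3·0=12≤14, objective 32.
(m,n)=(3,1): 3·3+6·1=15≤42, 3·3+3·1=12≤14, objective 29.
(m,n)=(3,0): 3·3+6·0=9≤42, 3·3+3·0=9≤14, objective 24.
No feasible integer point exceeds 32.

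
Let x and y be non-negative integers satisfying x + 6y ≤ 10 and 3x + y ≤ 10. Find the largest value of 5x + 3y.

Relaxing integrality, the LP optimum is 18.24 at (x,y) = (2.94, 1.18), which is not an integer point.
(x,y)=(3,1): 1·3+6·1=9≤10, 3·3+1·1=10≤10, objective 18.
(x,y)=(3,0): 1·3+6·0=3≤10, 3·3+1·0=9≤10, objective 15.
Maximum is 18 at (x,y)=(3,1).

18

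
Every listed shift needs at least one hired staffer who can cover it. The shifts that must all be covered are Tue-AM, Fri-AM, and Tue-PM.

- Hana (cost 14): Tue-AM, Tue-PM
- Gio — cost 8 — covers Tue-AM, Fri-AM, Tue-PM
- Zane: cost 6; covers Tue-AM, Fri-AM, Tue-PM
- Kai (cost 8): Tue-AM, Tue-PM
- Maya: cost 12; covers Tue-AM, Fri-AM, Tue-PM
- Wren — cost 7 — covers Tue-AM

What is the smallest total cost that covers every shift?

Zane alone covers Tue-AM, Fri-AM, Tue-PM — every shift.
Total cost: 6.
No cover costs less than 6.

6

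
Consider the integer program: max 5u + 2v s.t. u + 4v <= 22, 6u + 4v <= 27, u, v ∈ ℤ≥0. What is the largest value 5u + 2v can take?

(u,v)=(4,0): 1·4+4·0=4≤22, 6·4+4·0=24≤27, objective 20.
(u,v)=(3,1): 1·3+4·1=7≤22, 6·3+4·1=22≤27, objective 17.
(u,v)=(3,0): 1·3+4·0=3≤22, 6·3+4·0=18≤27, objective 15.
The best lattice point is (4,0), giving 20.

20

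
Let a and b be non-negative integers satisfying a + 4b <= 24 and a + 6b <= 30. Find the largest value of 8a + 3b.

192

(a,b)=(24,0): 1·24+4·0=24≤24, 1·24+6·0=24≤30, objective 192.
(a,b)=(23,0): 1·23+4·0=23≤24, 1·23+6·0=23≤30, objective 184.
The best lattice point is (24,0), giving 192.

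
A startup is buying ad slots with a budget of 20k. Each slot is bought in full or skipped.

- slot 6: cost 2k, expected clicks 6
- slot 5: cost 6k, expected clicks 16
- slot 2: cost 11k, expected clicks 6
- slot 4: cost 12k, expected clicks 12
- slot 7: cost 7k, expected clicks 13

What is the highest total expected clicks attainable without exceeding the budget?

Take slot 6, slot 5, and slot 7: cost 2 + 6 + 7 = 15 ≤ 20, expected clicks 6 + 16 + 13 = 35.
No other feasible combination does better.

35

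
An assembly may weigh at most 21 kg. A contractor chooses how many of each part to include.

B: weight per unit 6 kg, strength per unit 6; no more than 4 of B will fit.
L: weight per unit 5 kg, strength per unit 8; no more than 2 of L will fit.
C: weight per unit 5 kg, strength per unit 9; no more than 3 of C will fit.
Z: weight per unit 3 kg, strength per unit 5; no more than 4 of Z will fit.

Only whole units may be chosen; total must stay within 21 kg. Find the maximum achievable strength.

37

3×C and 2×Z: weight 21 ≤ 21, strength 3·9 + 2·5 = 37.
1×L, 2×C, and 2×Z: weight 21 ≤ 21, strength 1·8 + 2·9 + 2·5 = 36.
Best is 37.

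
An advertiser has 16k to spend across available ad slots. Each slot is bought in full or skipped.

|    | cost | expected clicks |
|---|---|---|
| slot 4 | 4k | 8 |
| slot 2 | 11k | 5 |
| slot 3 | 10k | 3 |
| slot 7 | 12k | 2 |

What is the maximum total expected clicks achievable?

13

slot 4 + slot 3: cost 4 + 10 = 14 ≤ 16, expected clicks 8 + 3 = 11.
slot 4 + slot 7: cost 4 + 12 = 16 ≤ 16, expected clicks 8 + 2 = 10.
slot 4 + slot 2: cost 4 + 11 = 15 ≤ 16, expected clicks 8 + 5 = 13.
Best is slot 4 and slot 2 with total expected clicks 13.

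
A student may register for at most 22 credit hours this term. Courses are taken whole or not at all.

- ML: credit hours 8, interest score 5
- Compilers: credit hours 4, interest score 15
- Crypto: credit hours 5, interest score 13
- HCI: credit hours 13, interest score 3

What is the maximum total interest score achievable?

This is an integer program with binary decision variables.
Take ML, Compilers, and Crypto: credit hours 8 + 4 + 5 = 17 ≤ 22, interest score 5 + 15 + 13 = 33.
No other feasible combination does better.

33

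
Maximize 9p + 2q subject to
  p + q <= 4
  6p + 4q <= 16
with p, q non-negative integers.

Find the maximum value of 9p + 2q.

20

(p,q)=(2,1) is feasible, giving 20.
(p,q)=(2,0) is feasible, giving 18.
(p,q)=(1,2) is feasible, giving 13.
The best lattice point is (2,1), giving 20.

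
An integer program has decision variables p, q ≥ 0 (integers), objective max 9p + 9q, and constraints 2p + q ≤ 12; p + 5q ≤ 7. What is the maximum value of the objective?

Relaxing integrality, the LP optimum is 55.00 at (p,q) = (5.89, 0.222), which is not an integer point.
(p,q)=(6,0): 2·6+1·0=12≤12, 1·6+5·0=6≤7, objective 54.
(p,q)=(5,0): 2·5+1·0=10≤12, 1·5+5·0=5≤7, objective 45.
(p,q)=(4,0): 2·4+1·0=8≤12, 1·4+5·0=4≤7, objective 36.
The best lattice point is (6,0), giving 54.

54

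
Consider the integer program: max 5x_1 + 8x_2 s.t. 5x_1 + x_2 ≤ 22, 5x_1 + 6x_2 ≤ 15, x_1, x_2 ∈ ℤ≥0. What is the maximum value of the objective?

(x_1,x_2)=(0,2): 5·0+1·2=2≤22, 5·0+6·2=12≤15, objective 16.
(x_1,x_2)=(1,1): 5·1+1·1=6≤22, 5·1+6·1=11≤15, objective 13.
(x_1,x_2)=(0,1): 5·0+1·1=1≤22, 5·0+6·1=6≤15, objective 8.
Maximum is 16 at (x_1,x_2)=(0,2).

16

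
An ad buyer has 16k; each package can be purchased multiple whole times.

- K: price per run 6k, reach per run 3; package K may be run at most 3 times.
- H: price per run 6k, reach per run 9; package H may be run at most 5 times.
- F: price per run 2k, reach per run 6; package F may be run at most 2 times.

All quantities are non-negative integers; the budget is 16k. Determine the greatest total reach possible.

F has the best ratio (6/2); taking only F gives at most 2×6 = 12 (stopped by the supply cap of 2).
Mixing does better — 2×H and 2×F: price 16 ≤ 16, reach 2·9 + 2·6 = 30.

30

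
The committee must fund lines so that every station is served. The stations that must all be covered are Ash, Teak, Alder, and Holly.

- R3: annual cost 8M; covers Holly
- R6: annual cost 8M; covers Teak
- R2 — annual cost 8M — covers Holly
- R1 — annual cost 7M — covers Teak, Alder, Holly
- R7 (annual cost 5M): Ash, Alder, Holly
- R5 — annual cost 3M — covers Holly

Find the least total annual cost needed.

12

This is an integer covering problem.
Choose R1 and R7: together they cover Ash, Teak, Alder, Holly — every station.
Total annual cost: 7 + 5 = 12.
No cover costs less than 12.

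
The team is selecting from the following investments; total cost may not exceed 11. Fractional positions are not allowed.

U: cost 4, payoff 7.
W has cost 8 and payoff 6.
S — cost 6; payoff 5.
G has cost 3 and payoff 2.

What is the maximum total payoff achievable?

12

This is an integer program with binary decision variables.
Allowing fractional choices, the relaxed optimum would be about 12.8, but investments are indivisible.
U + S: cost 4 + 6 = 10 ≤ 11, payoff 7 + 5 = 12.
U + G: cost 4 + 3 = 7 ≤ 11, payoff 7 + 2 = 9.
Best is U and S with total payoff 12.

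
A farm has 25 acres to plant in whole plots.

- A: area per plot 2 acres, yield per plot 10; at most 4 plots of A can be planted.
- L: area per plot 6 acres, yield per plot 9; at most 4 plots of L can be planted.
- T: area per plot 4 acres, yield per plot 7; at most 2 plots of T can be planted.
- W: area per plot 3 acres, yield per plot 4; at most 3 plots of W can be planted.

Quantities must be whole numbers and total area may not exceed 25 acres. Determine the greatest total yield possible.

This is a bounded integer knapsack.
A has the best ratio (10/2); taking only A gives at most 4×10 = 40 (stopped by the supply cap of 4).
Mixing does better — 4×A, 1×L, 2×T, and 1×W: area 25 ≤ 25, yield 4·10 + 1·9 + 2·7 + 1·4 = 67.

67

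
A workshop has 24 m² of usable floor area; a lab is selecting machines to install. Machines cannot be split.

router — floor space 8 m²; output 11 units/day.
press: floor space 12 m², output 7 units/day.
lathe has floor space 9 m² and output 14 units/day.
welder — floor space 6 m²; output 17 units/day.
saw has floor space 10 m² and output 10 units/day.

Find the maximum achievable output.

This is a 0-1 knapsack instance.
Allowing fractional choices, the relaxed optimum would be about 43.0, but machines are indivisible.
router + welder + saw: floor space 8 + 6 + 10 = 24 ≤ 24, output 11 + 17 + 10 = 38.
lathe + welder: floor space 9 + 6 = 15 ≤ 24, output 14 + 17 = 31.
router + lathe + welder: floor space 8 + 9 + 6 = 23 ≤ 24, output 11 + 14 + 17 = 42.
Best is router, lathe, and welder with total output 42.

42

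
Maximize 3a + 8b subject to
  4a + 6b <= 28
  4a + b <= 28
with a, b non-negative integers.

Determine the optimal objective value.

(a,b)=(1,4) is feasible, giving 35.
(a,b)=(0,4) is feasible, giving 32.
No feasible integer point exceeds 35.

35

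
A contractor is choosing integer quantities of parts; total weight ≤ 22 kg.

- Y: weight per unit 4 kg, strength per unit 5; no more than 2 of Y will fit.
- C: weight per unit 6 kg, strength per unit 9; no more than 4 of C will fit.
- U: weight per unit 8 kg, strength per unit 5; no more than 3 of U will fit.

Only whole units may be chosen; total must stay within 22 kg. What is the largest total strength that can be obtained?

Take 1×Y and 3×C: weight 22 ≤ 22, strength 1·5 + 3·9 = 32.
No other integer combination yields more.

32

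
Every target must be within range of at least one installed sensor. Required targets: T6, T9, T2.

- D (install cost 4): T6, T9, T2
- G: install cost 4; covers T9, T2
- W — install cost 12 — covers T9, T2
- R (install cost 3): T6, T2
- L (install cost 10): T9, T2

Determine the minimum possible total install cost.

4

D alone covers T6, T9, T2 — every target.
Total install cost: 4.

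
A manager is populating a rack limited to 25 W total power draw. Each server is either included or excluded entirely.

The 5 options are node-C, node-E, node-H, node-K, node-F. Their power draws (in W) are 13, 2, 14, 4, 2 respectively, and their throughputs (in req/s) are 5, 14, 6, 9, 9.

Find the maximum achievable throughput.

38

node-C + node-E + node-K + node-F: power draw 13 + 2 + 4 + 2 = 21 ≤ 25, throughput 5 + 14 + 9 + 9 = 37.
node-E + node-H + node-K + node-F: power draw 2 + 14 + 4 + 2 = 22 ≤ 25, throughput 14 + 6 + 9 + 9 = 38.
Best is node-E, node-H, node-K, and node-F with total throughput 38.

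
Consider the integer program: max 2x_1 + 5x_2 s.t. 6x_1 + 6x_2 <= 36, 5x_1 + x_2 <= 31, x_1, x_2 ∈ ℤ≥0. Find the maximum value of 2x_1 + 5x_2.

(x_1,x_2)=(0,6): 6·0+6·6=36≤36, 5·0+1·6=6≤31, objective 30.
(x_1,x_2)=(1,5): 6·1+6·5=36≤36, 5·1+1·5=10≤31, objective 27.
Maximum is 30 at (x_1,x_2)=(0,6).

30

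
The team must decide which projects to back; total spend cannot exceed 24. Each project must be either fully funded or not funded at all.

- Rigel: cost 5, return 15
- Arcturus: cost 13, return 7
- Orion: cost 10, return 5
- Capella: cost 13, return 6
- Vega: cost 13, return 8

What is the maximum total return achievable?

This is an integer program with binary decision variables.
Allowing fractional choices, the relaxed optimum would be about 26.2, but projects are indivisible.
Rigel + Vega: cost 5 + 13 = 18 ≤ 24, return 15 + 8 = 23.
Rigel + Capella: cost 5 + 13 = 18 ≤ 24, return 15 + 6 = 21.
Rigel + Arcturus: cost 5 + 13 = 18 ≤ 24, return 15 + 7 = 22.
Best is Rigel and Vega with total return 23.

23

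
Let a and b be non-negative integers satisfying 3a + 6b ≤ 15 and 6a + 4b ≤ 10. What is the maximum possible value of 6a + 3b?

9

The continuous relaxation peaks at (1.67, 0) with value 10.00; rounding to a feasible lattice point costs some objective.
(a,b)=(1,1): 3·1+6·1=9≤15, 6·1+4·1=10≤10, objective 9.
(a,b)=(0,2): 3·0+6·2=12≤15, 6·0+4·2=8≤10, objective 6.
The best lattice point is (1,1), giving 9.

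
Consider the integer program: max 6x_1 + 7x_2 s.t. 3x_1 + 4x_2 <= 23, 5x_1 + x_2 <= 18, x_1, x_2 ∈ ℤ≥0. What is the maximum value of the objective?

41

(x_1,x_2)=(1,5): 3·1+4·5=23≤23, 5·1+1·5=10≤18, objective 41.
(x_1,x_2)=(2,4): 3·2+4·4=22≤23, 5·2+1·4=14≤18, objective 40.
Maximum is 41 at (x_1,x_2)=(1,5).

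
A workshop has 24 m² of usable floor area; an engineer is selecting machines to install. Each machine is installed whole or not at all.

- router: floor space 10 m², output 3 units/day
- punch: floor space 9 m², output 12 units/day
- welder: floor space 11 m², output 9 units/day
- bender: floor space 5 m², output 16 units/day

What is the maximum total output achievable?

31

Take router, punch, and bender: floor space 10 + 9 + 5 = 24 ≤ 24, output 3 + 12 + 16 = 31.
No other feasible combination does better.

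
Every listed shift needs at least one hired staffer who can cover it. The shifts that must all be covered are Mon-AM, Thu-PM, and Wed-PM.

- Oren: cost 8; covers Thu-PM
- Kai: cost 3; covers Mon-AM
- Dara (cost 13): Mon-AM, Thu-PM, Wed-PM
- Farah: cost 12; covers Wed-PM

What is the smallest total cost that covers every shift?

13

The greedy cost-per-new-shift heuristic would pick Kai and Dara for 16, but a cheaper cover exists.
Dara alone covers Mon-AM, Thu-PM, Wed-PM — every shift.
Total cost: 13.
No cover costs less than 13.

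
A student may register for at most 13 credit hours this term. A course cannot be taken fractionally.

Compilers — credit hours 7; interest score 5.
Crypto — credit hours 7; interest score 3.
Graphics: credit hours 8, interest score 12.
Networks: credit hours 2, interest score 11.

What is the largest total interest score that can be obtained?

23

This is a 0-1 knapsack instance.
Compilers + Networks: credit hours 7 + 2 = 9 ≤ 13, interest score 5 + 11 = 16.
Graphics + Networks: credit hours 8 + 2 = 10 ≤ 13, interest score 12 + 11 = 23.
Crypto + Networks: credit hours 7 + 2 = 9 ≤ 13, interest score 3 + 11 = 14.
Best is Graphics and Networks with total interest score 23.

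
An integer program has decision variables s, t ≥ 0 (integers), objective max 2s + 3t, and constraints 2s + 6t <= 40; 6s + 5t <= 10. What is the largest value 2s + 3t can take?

6

(s,t)=(0,2): 2·0+6·2=12≤40, 6·0+5·2=10≤10, objective 6.
(s,t)=(0,1): 2·0+6·1=6≤40, 6·0+5·1=5≤10, objective 3.
The best lattice point is (0,2), giving 6.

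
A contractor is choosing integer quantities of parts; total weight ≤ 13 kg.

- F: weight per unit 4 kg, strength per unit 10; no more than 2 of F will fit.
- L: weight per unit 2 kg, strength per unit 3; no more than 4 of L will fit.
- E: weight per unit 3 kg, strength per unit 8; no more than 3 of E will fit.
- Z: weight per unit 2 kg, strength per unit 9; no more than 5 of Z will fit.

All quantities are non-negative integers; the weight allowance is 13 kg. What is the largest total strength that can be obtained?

This is a bounded integer knapsack.
Z has the best ratio (9/2); taking only Z gives at most 5×9 = 45 (stopped by the supply cap of 5).
Mixing does better — 1×E and 5×Z: weight 13 ≤ 13, strength 1·8 + 5·9 = 53.

53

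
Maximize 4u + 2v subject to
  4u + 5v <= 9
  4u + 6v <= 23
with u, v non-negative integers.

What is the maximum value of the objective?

8

(u,v)=(2,0) is feasible, giving 8.
(u,v)=(1,1) is feasible, giving 6.
Maximum is 8 at (u,v)=(2,0).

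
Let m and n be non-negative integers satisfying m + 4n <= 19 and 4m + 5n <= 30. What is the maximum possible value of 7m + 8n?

(m,n)=(5,2) is feasible, giving 51.
(m,n)=(6,1) is feasible, giving 50.
The best lattice point is (5,2), giving 51.

51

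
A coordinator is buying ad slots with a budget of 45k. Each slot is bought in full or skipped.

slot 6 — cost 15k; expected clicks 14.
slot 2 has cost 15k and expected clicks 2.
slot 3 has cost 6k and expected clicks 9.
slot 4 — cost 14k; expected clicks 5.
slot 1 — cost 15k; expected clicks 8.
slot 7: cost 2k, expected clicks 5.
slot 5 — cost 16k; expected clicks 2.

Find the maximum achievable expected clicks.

Take slot 6, slot 3, slot 1, and slot 7: cost 15 + 6 + 15 + 2 = 38 ≤ 45, expected clicks 14 + 9 + 8 + 5 = 36.
No other feasible combination does better.

36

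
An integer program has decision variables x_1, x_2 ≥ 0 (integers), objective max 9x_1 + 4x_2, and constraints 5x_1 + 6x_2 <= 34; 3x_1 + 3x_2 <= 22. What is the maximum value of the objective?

The continuous relaxation peaks at (6.8, 0) with value 61.20; rounding to a feasible lattice point costs some objective.
(x_1,x_2)=(6,0): 5·6+6·0=30≤34, 3·6+3·0=18≤22, objective 54.
(x_1,x_2)=(5,1): 5·5+6·1=31≤34, 3·5+3·1=18≤22, objective 49.
(x_1,x_2)=(5,0): 5·5+6·0=25≤34, 3·5+3·0=15≤22, objective 45.
Maximum is 54 at (x_1,x_2)=(6,0).

54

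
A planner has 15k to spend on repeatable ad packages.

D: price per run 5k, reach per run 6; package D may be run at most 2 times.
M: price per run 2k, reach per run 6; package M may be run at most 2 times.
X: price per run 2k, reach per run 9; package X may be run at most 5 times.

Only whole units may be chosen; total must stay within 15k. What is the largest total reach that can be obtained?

57

2×M and 5×X: price 14 ≤ 15, reach 2·6 + 5·9 = 57.
1×M and 5×X: price 12 ≤ 15, reach 1·6 + 5·9 = 51.
Best is 57.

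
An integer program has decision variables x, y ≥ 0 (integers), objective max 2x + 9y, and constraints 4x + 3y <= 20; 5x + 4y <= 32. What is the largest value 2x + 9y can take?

54

Relaxing integrality, the LP optimum is 60.00 at (x,y) = (0, 6.67), which is not an integer point.
(x,y)=(0,6) is feasible, giving 54.
(x,y)=(1,5) is feasible, giving 47.
(x,y)=(0,5) is feasible, giving 45.
No feasible integer point exceeds 54.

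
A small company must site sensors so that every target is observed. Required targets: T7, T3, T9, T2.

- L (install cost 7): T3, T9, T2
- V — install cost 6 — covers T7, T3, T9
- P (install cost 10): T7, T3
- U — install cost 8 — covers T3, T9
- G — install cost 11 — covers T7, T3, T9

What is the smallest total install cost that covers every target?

13

Choose L and V: together they cover T7, T3, T9, T2 — every target.
Total install cost: 7 + 6 = 13.
No cover costs less than 13.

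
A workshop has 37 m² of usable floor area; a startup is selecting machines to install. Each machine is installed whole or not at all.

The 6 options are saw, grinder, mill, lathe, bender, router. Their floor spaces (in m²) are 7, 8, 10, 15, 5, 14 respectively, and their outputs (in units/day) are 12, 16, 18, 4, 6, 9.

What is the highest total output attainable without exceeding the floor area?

Allowing fractional choices, the relaxed optimum would be about 56.5, but machines are indivisible.
saw + grinder + mill + bender: floor space 7 + 8 + 10 + 5 = 30 ≤ 37, output 12 + 16 + 18 + 6 = 52.
saw + grinder + mill: floor space 7 + 8 + 10 = 25 ≤ 37, output 12 + 16 + 18 = 46.
grinder + mill + bender + router: floor space 8 + 10 + 5 + 14 = 37 ≤ 37, output 16 + 18 + 6 + 9 = 49.
Best is saw, grinder, mill, and bender with total output 52.

52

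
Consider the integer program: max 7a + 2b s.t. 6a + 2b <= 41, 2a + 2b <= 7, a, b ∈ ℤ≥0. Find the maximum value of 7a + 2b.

The continuous relaxation peaks at (3.5, 0) with value 24.50; rounding to a feasible lattice point costs some objective.
(a,b)=(3,0) is feasible, giving 21.
(a,b)=(2,1) is feasible, giving 16.
(a,b)=(2,0) is feasible, giving 14.
Maximum is 21 at (a,b)=(3,0).

21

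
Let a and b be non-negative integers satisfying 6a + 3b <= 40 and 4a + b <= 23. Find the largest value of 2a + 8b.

Relaxing integrality, the LP optimum is 106.67 at (a,b) = (0, 13.3), which is not an integer point.
(a,b)=(0,13): 6·0+3·13=39≤40, 4·0+1·13=13≤23, objective 104.
(a,b)=(0,12): 6·0+3·12=36≤40, 4·0+1·12=12≤23, objective 96.
Maximum is 104 at (a,b)=(0,13).

104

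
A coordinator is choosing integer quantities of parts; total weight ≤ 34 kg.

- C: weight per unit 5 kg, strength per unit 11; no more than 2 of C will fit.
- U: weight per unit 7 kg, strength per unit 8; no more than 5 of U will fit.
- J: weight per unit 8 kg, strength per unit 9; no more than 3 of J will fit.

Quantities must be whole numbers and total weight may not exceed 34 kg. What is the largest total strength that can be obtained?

49

Take 2×C and 3×J: weight 34 ≤ 34, strength 2·11 + 3·9 = 49.
C has the best ratio (11/5) and is taken to its limit of 2; remaining capacity is filled optimally with the others.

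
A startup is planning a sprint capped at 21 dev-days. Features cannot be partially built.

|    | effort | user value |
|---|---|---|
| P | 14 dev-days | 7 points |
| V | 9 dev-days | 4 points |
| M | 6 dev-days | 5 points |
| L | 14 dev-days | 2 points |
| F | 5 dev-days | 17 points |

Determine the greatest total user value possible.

Take V, M, and F: effort 9 + 6 + 5 = 20 ≤ 21, user value 4 + 5 + 17 = 26.
No other feasible combination does better.

26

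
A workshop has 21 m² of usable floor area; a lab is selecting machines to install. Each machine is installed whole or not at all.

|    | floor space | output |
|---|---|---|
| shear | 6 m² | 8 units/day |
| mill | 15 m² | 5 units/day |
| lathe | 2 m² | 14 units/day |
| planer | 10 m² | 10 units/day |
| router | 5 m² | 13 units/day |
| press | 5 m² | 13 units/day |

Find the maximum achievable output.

48

Allowing fractional choices, the relaxed optimum would be about 51.0, but machines are indivisible.
shear + lathe + router + press: floor space 6 + 2 + 5 + 5 = 18 ≤ 21, output 8 + 14 + 13 + 13 = 48.
lathe + router + press: floor space 2 + 5 + 5 = 12 ≤ 21, output 14 + 13 + 13 = 40.
lathe + planer + router: floor space 2 + 10 + 5 = 17 ≤ 21, output 14 + 10 + 13 = 37.
Best is shear, lathe, router, and press with total output 48.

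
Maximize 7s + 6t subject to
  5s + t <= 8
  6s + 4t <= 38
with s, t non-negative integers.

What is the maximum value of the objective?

(s,t)=(0,8): 5·0+1·8=8≤8, 6·0+4·8=32≤38, objective 48.
(s,t)=(0,7): 5·0+1·7=7≤8, 6·0+4·7=28≤38, objective 42.
No feasible integer point exceeds 48.

48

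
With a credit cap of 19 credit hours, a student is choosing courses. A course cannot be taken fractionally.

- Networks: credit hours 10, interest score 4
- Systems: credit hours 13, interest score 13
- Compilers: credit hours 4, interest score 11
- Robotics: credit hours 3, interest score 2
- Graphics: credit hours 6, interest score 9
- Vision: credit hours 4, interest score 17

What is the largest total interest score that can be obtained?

Take Compilers, Robotics, Graphics, and Vision: credit hours 4 + 3 + 6 + 4 = 17 ≤ 19, interest score 11 + 2 + 9 + 17 = 39.
No other feasible combination does better.

39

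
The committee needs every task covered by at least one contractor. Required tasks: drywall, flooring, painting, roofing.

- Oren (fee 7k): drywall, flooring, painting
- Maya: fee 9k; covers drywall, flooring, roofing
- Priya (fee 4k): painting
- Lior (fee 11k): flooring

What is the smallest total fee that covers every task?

The greedy cost-per-new-task heuristic would pick Oren and Maya for 16, but a cheaper cover exists.
Choose Maya and Priya: together they cover drywall, flooring, painting, roofing — every task.
Total fee: 9 + 4 = 13.
No cover costs less than 13.

13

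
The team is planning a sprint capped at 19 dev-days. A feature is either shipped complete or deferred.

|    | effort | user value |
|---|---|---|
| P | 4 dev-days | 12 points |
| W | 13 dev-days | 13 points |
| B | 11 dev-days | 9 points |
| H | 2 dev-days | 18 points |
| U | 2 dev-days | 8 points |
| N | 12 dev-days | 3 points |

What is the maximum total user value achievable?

47

P + B + H + U: effort 4 + 11 + 2 + 2 = 19 ≤ 19, user value 12 + 9 + 18 + 8 = 47.
P + W + H: effort 4 + 13 + 2 = 19 ≤ 19, user value 12 + 13 + 18 = 43.
Best is P, B, H, and U with total user value 47.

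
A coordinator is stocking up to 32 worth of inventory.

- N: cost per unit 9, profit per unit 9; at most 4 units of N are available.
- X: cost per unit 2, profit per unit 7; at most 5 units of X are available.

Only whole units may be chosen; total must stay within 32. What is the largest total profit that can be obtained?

X has the best ratio (7/2); taking only X gives at most 5×7 = 35 (stopped by the supply cap of 5).
Mixing does better — 2×N and 5×X: cost 28 ≤ 32, profit 2·9 + 5·7 = 53.

53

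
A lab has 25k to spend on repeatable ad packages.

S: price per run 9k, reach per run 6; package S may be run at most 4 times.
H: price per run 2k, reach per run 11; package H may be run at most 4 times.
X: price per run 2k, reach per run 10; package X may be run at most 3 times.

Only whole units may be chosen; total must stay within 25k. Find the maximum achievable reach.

80

H has the best ratio (11/2); taking only H gives at most 4×11 = 44 (stopped by the supply cap of 4).
Mixing does better — 1×S, 4×H, and 3×X: price 23 ≤ 25, reach 1·6 + 4·11 + 3·10 = 80.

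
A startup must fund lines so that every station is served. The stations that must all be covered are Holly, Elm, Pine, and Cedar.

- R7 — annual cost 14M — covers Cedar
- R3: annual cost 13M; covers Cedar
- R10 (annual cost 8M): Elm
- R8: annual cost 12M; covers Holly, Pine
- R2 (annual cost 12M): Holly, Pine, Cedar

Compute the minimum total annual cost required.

Choose R10 and R2: together they cover Holly, Elm, Pine, Cedar — every station.
Total annual cost: 8 + 12 = 20.
No cover costs less than 20.

20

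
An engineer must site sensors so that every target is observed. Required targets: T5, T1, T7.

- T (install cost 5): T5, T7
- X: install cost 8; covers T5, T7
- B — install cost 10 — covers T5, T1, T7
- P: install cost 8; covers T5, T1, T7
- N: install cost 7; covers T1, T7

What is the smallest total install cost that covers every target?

The greedy cost-per-new-target heuristic would pick T and N for 12, but a cheaper cover exists.
P alone covers T5, T1, T7 — every target.
Total install cost: 8.
No cover costs less than 8.

8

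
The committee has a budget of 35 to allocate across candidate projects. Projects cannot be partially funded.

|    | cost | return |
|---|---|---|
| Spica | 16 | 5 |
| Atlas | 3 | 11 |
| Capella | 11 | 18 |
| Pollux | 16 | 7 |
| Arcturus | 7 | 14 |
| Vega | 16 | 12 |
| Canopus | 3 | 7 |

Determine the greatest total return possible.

Allowing fractional choices, the relaxed optimum would be about 58.2, but projects are indivisible.
Atlas + Capella + Vega + Canopus: cost 3 + 11 + 16 + 3 = 33 ≤ 35, return 11 + 18 + 12 + 7 = 48.
Atlas + Arcturus + Vega + Canopus: cost 3 + 7 + 16 + 3 = 29 ≤ 35, return 11 + 14 + 12 + 7 = 44.
Atlas + Capella + Arcturus + Canopus: cost 3 + 11 + 7 + 3 = 24 ≤ 35, return 11 + 18 + 14 + 7 = 50.
Best is Atlas, Capella, Arcturus, and Canopus with total return 50.

50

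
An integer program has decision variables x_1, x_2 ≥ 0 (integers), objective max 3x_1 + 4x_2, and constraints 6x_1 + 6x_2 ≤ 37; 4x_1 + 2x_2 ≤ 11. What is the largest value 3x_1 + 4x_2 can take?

20

(x_1,x_2)=(0,5) is feasible, giving 20.
(x_1,x_2)=(0,4) is feasible, giving 16.
The best lattice point is (0,5), giving 20.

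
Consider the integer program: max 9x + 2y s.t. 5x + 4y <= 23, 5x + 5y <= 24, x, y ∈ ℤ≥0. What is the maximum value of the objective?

36

The continuous relaxation peaks at (4.6, 0) with value 41.40; rounding to a feasible lattice point costs some objective.
(x,y)=(4,0): 5·4+4·0=20≤23, 5·4+5·0=20≤24, objective 36.
(x,y)=(3,1): 5·3+4·1=19≤23, 5·3+5·1=20≤24, objective 29.
(x,y)=(3,0): 5·3+4·0=15≤23, 5·3+5·0=15≤24, objective 27.
No feasible integer point exceeds 36.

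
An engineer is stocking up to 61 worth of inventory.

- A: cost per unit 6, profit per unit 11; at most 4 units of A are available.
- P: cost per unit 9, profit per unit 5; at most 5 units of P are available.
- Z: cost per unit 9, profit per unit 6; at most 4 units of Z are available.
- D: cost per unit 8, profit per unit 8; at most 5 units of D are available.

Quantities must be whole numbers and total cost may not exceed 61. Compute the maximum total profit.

A has the best ratio (11/6); taking only A gives at most 4×11 = 44 (stopped by the supply cap of 4).
Mixing does better — 4×A and 4×D: cost 56 ≤ 61, profit 4·11 + 4·8 = 76.

76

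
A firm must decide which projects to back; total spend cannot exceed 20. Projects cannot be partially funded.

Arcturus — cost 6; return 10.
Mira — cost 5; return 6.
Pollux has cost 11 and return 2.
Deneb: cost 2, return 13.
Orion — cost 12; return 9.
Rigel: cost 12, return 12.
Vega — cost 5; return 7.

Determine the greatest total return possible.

36

Allowing fractional choices, the relaxed optimum would be about 38.0, but projects are indivisible.
Arcturus + Deneb + Rigel: cost 6 + 2 + 12 = 20 ≤ 20, return 10 + 13 + 12 = 35.
Arcturus + Mira + Deneb + Vega: cost 6 + 5 + 2 + 5 = 18 ≤ 20, return 10 + 6 + 13 + 7 = 36.
Deneb + Rigel + Vega: cost 2 + 12 + 5 = 19 ≤ 20, return 13 + 12 + 7 = 32.
Best is Arcturus, Mira, Deneb, and Vega with total return 36.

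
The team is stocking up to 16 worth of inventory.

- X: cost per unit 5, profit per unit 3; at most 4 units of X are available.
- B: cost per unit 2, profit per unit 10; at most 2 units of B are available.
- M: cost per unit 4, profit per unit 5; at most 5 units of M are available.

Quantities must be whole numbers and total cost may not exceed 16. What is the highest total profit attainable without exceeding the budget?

B has the best ratio (10/2); taking only B gives at most 2×10 = 20 (stopped by the supply cap of 2).
Mixing does better — 2×B and 3×M: cost 16 ≤ 16, profit 2·10 + 3·5 = 35.

35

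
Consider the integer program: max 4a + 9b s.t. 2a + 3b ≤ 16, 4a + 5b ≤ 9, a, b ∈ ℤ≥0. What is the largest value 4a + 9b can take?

13

Relaxing integrality, the LP optimum is 16.20 at (a,b) = (0, 1.8), which is not an integer point.
(a,b)=(1,1): 2·1+3·1=5≤16, 4·1+5·1=9≤9, objective 13.
(a,b)=(0,1): 2·0+3·1=3≤16, 4·0+5·1=5≤9, objective 9.
(a,b)=(2,0): 2·2+3·0=4≤16, 4·2+5·0=8≤9, objective 8.
(a,b)=(1,0): 2·1+3·0=2≤16, 4·1+5·0=4≤9, objective 4.
Maximum is 13 at (a,b)=(1,1).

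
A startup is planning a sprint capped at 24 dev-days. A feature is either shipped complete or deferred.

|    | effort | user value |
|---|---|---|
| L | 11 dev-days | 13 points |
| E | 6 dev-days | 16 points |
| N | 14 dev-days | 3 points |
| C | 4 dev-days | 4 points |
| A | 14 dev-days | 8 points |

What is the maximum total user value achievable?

33

L + E: effort 11 + 6 = 17 ≤ 24, user value 13 + 16 = 29.
L + E + C: effort 11 + 6 + 4 = 21 ≤ 24, user value 13 + 16 + 4 = 33.
Best is L, E, and C with total user value 33.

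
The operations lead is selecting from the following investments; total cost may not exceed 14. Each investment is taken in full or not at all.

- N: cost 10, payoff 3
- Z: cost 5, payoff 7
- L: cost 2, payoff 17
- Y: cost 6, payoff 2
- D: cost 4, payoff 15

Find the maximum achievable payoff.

39

Allowing fractional choices, the relaxed optimum would be about 40.0, but investments are indivisible.
Z + L + D: cost 5 + 2 + 4 = 11 ≤ 14, payoff 7 + 17 + 15 = 39.
L + Y + D: cost 2 + 6 + 4 = 12 ≤ 14, payoff 17 + 2 + 15 = 34.
L + D: cost 2 + 4 = 6 ≤ 14, payoff 17 + 15 = 32.
Best is Z, L, and D with total payoff 39.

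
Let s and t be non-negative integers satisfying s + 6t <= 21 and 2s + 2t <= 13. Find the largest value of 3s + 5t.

24

The continuous relaxation peaks at (3.6, 2.9) with value 25.30; rounding to a feasible lattice point costs some objective.
(s,t)=(3,3): 1·3+6·3=21≤21, 2·3+2·3=12≤13, objective 24.
(s,t)=(4,2): 1·4+6·2=16≤21, 2·4+2·2=12≤13, objective 22.
(s,t)=(2,3): 1·2+6·3=20≤21, 2·2+2·3=10≤13, objective 21.
(s,t)=(3,2): 1·3+6·2=15≤21, 2·3+2·2=10≤13, objective 19.
The best lattice point is (3,3), giving 24.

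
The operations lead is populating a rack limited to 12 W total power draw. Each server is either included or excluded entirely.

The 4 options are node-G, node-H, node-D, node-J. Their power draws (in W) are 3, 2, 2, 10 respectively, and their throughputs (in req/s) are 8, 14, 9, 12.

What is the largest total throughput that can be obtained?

31

Allowing fractional choices, the relaxed optimum would be about 37.0, but servers are indivisible.
node-G + node-H + node-D: power draw 3 + 2 + 2 = 7 ≤ 12, throughput 8 + 14 + 9 = 31.
node-H + node-J: power draw 2 + 10 = 12 ≤ 12, throughput 14 + 12 = 26.
Best is node-G, node-H, and node-D with total throughput 31.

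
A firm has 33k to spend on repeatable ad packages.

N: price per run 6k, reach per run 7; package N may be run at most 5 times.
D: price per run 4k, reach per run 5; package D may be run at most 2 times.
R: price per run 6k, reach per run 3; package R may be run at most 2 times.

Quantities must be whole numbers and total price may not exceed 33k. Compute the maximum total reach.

38

D has the best ratio (5/4); taking only D gives at most 2×5 = 10 (stopped by the supply cap of 2).
Mixing does better — 4×N and 2×D: price 32 ≤ 33, reach 4·7 + 2·5 = 38.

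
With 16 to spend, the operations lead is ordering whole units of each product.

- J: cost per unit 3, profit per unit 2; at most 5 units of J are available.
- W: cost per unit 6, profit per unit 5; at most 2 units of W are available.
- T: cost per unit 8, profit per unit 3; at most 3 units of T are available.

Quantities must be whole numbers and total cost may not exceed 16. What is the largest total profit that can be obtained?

12

W has the best ratio (5/6); taking only W gives at most 2×5 = 10 (stopped by the cost limit).
Mixing does better — 1×J and 2×W: cost 15 ≤ 16, profit 1·2 + 2·5 = 12.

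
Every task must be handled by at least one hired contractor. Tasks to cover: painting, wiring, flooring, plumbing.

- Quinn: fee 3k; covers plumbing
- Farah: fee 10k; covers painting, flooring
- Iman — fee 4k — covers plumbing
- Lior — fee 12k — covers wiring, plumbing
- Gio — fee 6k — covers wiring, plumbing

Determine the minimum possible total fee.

The greedy cost-per-new-task heuristic would pick Quinn, Farah, and Gio for 19, but a cheaper cover exists.
Choose Farah and Gio: together they cover painting, wiring, flooring, plumbing — every task.
Total fee: 10 + 6 = 16.
No cover costs less than 16.

16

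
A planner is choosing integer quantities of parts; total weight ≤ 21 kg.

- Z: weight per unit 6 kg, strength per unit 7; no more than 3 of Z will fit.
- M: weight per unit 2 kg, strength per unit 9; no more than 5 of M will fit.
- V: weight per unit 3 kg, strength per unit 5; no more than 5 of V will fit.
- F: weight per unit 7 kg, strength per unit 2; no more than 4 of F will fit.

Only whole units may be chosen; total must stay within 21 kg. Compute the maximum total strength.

60

5×M and 3×V: weight 19 ≤ 21, strength 5·9 + 3·5 = 60.
1×Z, 5×M, and 1×V: weight 19 ≤ 21, strength 1·7 + 5·9 + 1·5 = 57.
Best is 60.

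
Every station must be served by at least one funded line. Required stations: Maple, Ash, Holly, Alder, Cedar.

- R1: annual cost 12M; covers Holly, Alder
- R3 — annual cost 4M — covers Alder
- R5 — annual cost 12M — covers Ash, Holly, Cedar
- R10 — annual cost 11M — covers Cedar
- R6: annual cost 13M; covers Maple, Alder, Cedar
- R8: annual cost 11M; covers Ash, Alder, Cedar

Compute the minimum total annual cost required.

The greedy cost-per-new-station heuristic would pick R8, R1, and R6 for 36, but a cheaper cover exists.
Choose R5 and R6: together they cover Maple, Ash, Holly, Alder, Cedar — every station.
Total annual cost: 12 + 13 = 25.
No cover costs less than 25.

25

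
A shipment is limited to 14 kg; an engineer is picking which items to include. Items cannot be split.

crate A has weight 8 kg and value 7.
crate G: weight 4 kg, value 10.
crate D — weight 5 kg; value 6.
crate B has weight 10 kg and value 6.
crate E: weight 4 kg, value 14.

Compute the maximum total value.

30

Allowing fractional choices, the relaxed optimum would be about 30.9, but items are indivisible.
crate G + crate E: weight 4 + 4 = 8 ≤ 14, value 10 + 14 = 24.
crate A + crate E: weight 8 + 4 = 12 ≤ 14, value 7 + 14 = 21.
crate G + crate D + crate E: weight 4 + 5 + 4 = 13 ≤ 14, value 10 + 6 + 14 = 30.
Best is crate G, crate D, and crate E with total value 30.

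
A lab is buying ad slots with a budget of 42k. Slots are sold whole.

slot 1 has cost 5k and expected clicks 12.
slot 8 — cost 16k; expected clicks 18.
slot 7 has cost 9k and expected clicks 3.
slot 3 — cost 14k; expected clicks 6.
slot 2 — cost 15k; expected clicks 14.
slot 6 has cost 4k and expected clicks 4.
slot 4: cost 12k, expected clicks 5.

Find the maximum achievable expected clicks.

48

Treat it as a binary knapsack problem.
slot 1 + slot 8 + slot 2 + slot 6: cost 5 + 16 + 15 + 4 = 40 ≤ 42, expected clicks 12 + 18 + 14 + 4 = 48.
slot 1 + slot 8 + slot 2: cost 5 + 16 + 15 = 36 ≤ 42, expected clicks 12 + 18 + 14 = 44.
slot 1 + slot 8 + slot 3 + slot 6: cost 5 + 16 + 14 + 4 = 39 ≤ 42, expected clicks 12 + 18 + 6 + 4 = 40.
Best is slot 1, slot 8, slot 2, and slot 6 with total expected clicks 48.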